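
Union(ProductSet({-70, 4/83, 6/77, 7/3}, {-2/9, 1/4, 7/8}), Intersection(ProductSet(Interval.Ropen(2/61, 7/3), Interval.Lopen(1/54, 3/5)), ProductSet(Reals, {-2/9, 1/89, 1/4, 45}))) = Union(ProductSet({-70, 4/83, 6/77, 7/3}, {-2/9, 1/4, 7/8}), ProductSet(Interval.Ropen(2/61, 7/3), {1/4}))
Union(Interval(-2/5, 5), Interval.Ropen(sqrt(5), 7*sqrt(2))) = Interval.Ropen(-2/5, 7*sqrt(2))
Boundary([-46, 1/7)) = {-46, 1/7}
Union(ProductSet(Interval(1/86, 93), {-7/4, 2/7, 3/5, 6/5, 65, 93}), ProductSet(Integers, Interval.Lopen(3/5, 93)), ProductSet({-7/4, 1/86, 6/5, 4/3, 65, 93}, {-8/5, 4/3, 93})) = Union(ProductSet({-7/4, 1/86, 6/5, 4/3, 65, 93}, {-8/5, 4/3, 93}), ProductSet(Integers, Interval.Lopen(3/5, 93)), ProductSet(Interval(1/86, 93), {-7/4, 2/7, 3/5, 6/5, 65, 93}))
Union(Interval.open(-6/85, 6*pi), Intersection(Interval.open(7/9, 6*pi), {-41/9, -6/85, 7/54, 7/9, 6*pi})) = Interval.open(-6/85, 6*pi)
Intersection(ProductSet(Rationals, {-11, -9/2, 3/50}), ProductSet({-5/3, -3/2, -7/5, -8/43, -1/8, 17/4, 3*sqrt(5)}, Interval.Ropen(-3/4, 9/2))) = ProductSet({-5/3, -3/2, -7/5, -8/43, -1/8, 17/4}, {3/50})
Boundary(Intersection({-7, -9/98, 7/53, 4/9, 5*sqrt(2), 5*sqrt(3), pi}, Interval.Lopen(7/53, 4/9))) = {4/9}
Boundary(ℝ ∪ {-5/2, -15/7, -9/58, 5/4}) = ∅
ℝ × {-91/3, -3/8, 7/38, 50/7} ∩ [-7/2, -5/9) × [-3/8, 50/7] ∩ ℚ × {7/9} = ∅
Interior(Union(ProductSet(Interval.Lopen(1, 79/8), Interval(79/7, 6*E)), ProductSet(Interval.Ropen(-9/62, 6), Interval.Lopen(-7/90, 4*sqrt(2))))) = Union(ProductSet(Interval.open(-9/62, 6), Interval.open(-7/90, 4*sqrt(2))), ProductSet(Interval.open(1, 79/8), Interval.open(79/7, 6*E)))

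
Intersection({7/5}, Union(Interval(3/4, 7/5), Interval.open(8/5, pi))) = {7/5}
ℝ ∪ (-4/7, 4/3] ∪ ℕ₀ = (-∞, ∞) ∪ ℕ₀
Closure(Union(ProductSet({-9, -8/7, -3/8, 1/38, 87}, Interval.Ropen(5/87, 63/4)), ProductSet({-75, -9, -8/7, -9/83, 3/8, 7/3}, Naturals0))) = Union(ProductSet({-9, -8/7, -3/8, 1/38, 87}, Interval(5/87, 63/4)), ProductSet({-75, -9, -8/7, -9/83, 3/8, 7/3}, Naturals0))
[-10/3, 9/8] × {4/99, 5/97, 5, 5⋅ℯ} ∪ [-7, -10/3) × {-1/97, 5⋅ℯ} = ([-7, -10/3) × {-1/97, 5⋅ℯ}) ∪ ([-10/3, 9/8] × {4/99, 5/97, 5, 5⋅ℯ})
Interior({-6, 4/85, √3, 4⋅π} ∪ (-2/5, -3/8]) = (-2/5, -3/8)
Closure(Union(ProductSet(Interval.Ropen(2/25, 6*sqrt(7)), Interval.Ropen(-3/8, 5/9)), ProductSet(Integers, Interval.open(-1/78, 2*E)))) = Union(ProductSet(Complement(Integers, Interval.open(2/25, 6*sqrt(7))), Interval(-1/78, 2*E)), ProductSet({2/25, 6*sqrt(7)}, Interval(-3/8, 5/9)), ProductSet(Integers, Interval.Lopen(-1/78, 2*E)), ProductSet(Interval(2/25, 6*sqrt(7)), {-3/8, 5/9}), ProductSet(Interval.Ropen(2/25, 6*sqrt(7)), Interval.Ropen(-3/8, 5/9)))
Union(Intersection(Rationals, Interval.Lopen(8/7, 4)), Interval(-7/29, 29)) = Union(Intersection(Interval.Lopen(8/7, 4), Rationals), Interval(-7/29, 29))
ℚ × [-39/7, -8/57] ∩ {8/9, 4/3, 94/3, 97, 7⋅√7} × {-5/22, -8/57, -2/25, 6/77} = {8/9, 4/3, 94/3, 97} × {-5/22, -8/57}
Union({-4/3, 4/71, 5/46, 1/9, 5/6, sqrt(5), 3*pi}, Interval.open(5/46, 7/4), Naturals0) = Union({-4/3, 4/71, sqrt(5), 3*pi}, Interval.Ropen(5/46, 7/4), Naturals0)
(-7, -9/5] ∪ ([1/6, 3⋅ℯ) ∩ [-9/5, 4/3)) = (-7, -9/5] ∪ [1/6, 4/3)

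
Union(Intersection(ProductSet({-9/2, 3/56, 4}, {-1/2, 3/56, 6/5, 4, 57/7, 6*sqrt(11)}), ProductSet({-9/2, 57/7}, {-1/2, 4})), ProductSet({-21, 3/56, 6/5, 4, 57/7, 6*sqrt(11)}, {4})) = Union(ProductSet({-9/2}, {-1/2, 4}), ProductSet({-21, 3/56, 6/5, 4, 57/7, 6*sqrt(11)}, {4}))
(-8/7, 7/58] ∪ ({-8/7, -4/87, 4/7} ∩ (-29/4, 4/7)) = [-8/7, 7/58]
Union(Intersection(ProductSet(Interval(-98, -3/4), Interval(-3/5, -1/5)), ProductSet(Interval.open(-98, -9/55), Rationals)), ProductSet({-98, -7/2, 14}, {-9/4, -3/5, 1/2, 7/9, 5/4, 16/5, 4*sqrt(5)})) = Union(ProductSet({-98, -7/2, 14}, {-9/4, -3/5, 1/2, 7/9, 5/4, 16/5, 4*sqrt(5)}), ProductSet(Interval.Lopen(-98, -3/4), Intersection(Interval(-3/5, -1/5), Rationals)))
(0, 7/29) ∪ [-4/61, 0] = [-4/61, 7/29)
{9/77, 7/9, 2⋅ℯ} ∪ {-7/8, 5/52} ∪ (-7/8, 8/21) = [-7/8, 8/21) ∪ {7/9, 2⋅ℯ}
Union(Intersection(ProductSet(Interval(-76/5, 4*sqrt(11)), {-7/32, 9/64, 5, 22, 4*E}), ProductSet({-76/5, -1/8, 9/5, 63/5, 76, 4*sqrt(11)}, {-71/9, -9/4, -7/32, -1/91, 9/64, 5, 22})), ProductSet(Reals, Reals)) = ProductSet(Reals, Reals)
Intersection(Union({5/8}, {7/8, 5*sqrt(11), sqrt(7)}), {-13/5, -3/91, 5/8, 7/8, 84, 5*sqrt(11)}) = {5/8, 7/8, 5*sqrt(11)}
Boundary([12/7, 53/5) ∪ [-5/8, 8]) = {-5/8, 53/5}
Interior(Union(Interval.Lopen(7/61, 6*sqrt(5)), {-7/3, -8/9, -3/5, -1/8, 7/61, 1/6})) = Interval.open(7/61, 6*sqrt(5))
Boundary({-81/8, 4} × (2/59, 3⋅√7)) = {-81/8, 4} × [2/59, 3⋅√7]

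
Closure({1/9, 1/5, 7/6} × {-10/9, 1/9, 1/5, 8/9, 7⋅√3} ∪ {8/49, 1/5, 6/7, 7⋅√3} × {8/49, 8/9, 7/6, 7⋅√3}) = ({1/9, 1/5, 7/6} × {-10/9, 1/9, 1/5, 8/9, 7⋅√3}) ∪ ({8/49, 1/5, 6/7, 7⋅√3} × {8/49, 8/9, 7/6, 7⋅√3})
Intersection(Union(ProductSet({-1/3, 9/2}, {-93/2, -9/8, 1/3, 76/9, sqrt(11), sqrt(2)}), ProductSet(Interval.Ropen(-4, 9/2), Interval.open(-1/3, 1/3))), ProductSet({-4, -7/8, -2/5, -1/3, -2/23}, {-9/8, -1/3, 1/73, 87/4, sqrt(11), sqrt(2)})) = Union(ProductSet({-1/3}, {-9/8, sqrt(11), sqrt(2)}), ProductSet({-4, -7/8, -2/5, -1/3, -2/23}, {1/73}))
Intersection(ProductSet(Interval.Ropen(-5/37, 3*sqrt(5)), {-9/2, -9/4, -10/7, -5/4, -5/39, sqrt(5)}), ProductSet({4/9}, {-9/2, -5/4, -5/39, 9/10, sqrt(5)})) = ProductSet({4/9}, {-9/2, -5/4, -5/39, sqrt(5)})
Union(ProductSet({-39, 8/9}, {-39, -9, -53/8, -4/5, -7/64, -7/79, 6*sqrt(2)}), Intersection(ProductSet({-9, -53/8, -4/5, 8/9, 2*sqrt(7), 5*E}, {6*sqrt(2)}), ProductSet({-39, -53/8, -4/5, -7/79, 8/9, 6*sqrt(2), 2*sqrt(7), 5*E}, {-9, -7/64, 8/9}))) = ProductSet({-39, 8/9}, {-39, -9, -53/8, -4/5, -7/64, -7/79, 6*sqrt(2)})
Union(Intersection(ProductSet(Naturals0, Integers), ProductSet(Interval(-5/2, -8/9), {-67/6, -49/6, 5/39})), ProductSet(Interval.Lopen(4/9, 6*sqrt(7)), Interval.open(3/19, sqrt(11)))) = ProductSet(Interval.Lopen(4/9, 6*sqrt(7)), Interval.open(3/19, sqrt(11)))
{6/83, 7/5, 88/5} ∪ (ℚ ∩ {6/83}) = {6/83, 7/5, 88/5}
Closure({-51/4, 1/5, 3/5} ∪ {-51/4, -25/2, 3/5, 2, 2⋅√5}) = {-51/4, -25/2, 1/5, 3/5, 2, 2⋅√5}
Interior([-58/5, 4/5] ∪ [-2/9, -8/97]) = (-58/5, 4/5)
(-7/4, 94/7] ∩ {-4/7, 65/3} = {-4/7}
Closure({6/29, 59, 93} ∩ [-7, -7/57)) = ∅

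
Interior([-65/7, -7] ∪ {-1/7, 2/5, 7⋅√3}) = (-65/7, -7)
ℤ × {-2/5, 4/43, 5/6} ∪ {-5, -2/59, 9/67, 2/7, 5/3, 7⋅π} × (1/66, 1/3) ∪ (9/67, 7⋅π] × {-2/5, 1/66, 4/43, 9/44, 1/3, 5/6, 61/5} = (ℤ × {-2/5, 4/43, 5/6}) ∪ ({-5, -2/59, 9/67, 2/7, 5/3, 7⋅π} × (1/66, 1/3)) ∪ ((9/67, 7⋅π] × {-2/5, 1/66, 4/43, 9/44, 1/3, 5/6, 61/5})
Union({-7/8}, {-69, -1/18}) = {-69, -7/8, -1/18}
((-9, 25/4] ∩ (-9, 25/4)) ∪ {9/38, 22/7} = (-9, 25/4)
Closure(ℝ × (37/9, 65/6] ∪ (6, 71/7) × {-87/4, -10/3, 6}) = (ℝ × [37/9, 65/6]) ∪ ([6, 71/7] × {-87/4, -10/3}) ∪ ((6, 71/7) × {-87/4, -10/3, 6})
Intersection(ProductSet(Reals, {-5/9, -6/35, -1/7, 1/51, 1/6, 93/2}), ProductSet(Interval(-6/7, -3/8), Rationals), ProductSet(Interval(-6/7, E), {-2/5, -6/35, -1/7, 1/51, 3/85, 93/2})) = ProductSet(Interval(-6/7, -3/8), {-6/35, -1/7, 1/51, 93/2})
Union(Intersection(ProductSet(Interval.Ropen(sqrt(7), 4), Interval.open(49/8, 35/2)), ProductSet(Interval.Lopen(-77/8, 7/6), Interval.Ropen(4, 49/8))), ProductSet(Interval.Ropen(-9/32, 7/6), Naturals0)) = ProductSet(Interval.Ropen(-9/32, 7/6), Naturals0)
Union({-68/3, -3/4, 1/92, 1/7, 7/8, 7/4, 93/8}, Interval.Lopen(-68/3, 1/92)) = Union({1/7, 7/8, 7/4, 93/8}, Interval(-68/3, 1/92))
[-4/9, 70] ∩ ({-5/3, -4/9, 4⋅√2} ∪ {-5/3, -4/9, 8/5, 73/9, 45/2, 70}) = {-4/9, 8/5, 73/9, 45/2, 70, 4⋅√2}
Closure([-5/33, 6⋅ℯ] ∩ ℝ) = [-5/33, 6⋅ℯ]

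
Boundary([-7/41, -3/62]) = {-7/41, -3/62}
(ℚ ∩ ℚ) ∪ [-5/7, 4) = ℚ ∪ [-5/7, 4]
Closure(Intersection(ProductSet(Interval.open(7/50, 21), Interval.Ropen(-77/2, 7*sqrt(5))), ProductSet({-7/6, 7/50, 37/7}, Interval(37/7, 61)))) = ProductSet({37/7}, Interval(37/7, 7*sqrt(5)))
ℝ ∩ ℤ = ℤ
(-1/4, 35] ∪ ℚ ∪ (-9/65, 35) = ℚ ∪ [-1/4, 35]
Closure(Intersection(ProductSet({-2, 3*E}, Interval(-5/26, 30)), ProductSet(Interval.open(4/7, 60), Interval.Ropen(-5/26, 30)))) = ProductSet({3*E}, Interval(-5/26, 30))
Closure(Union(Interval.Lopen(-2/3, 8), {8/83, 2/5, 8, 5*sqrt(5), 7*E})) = Union({5*sqrt(5), 7*E}, Interval(-2/3, 8))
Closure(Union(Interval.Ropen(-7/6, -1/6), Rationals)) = Union(Interval(-oo, oo), Rationals)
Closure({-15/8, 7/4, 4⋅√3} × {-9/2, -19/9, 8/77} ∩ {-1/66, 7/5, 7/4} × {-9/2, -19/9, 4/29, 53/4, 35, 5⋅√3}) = {7/4} × {-9/2, -19/9}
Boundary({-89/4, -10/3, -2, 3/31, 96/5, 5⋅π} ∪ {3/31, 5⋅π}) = {-89/4, -10/3, -2, 3/31, 96/5, 5⋅π}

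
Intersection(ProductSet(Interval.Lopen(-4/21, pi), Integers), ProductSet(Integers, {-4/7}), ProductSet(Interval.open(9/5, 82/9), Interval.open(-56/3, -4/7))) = EmptySet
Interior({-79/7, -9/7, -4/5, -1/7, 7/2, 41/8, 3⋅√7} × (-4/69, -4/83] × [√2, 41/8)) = ∅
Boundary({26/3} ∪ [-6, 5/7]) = {-6, 5/7, 26/3}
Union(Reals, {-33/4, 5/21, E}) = Reals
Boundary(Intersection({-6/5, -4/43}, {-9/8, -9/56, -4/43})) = {-4/43}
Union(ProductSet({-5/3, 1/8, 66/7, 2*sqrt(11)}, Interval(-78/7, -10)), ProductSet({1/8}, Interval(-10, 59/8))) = Union(ProductSet({1/8}, Interval(-10, 59/8)), ProductSet({-5/3, 1/8, 66/7, 2*sqrt(11)}, Interval(-78/7, -10)))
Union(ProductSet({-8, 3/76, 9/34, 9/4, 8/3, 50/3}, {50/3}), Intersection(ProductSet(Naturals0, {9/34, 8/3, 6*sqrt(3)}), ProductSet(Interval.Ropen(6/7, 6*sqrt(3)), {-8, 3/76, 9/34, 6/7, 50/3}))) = Union(ProductSet({-8, 3/76, 9/34, 9/4, 8/3, 50/3}, {50/3}), ProductSet(Range(1, 11, 1), {9/34}))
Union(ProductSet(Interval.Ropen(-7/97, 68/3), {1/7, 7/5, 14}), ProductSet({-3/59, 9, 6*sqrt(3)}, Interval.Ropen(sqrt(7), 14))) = Union(ProductSet({-3/59, 9, 6*sqrt(3)}, Interval.Ropen(sqrt(7), 14)), ProductSet(Interval.Ropen(-7/97, 68/3), {1/7, 7/5, 14}))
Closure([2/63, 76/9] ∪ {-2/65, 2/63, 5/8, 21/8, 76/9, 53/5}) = {-2/65, 53/5} ∪ [2/63, 76/9]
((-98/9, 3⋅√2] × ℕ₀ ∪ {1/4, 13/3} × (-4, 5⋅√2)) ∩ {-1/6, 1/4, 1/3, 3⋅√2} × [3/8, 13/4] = ({1/4} × [3/8, 13/4]) ∪ ({-1/6, 1/4, 1/3, 3⋅√2} × {1, 2, 3})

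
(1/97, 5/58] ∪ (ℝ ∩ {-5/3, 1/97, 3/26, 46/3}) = {-5/3, 3/26, 46/3} ∪ [1/97, 5/58]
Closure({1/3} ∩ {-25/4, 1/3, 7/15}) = {1/3}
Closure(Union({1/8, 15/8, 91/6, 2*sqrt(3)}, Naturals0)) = Union({1/8, 15/8, 91/6, 2*sqrt(3)}, Naturals0)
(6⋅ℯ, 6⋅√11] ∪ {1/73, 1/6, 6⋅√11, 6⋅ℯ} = {1/73, 1/6} ∪ [6⋅ℯ, 6⋅√11]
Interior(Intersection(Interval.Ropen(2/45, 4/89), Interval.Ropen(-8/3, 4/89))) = Interval.open(2/45, 4/89)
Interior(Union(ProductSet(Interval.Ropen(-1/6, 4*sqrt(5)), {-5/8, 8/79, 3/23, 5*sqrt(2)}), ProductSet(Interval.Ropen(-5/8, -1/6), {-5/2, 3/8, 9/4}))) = EmptySet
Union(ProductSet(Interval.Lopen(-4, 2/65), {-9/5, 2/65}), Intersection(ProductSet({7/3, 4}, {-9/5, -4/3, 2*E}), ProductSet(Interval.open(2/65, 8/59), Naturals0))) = ProductSet(Interval.Lopen(-4, 2/65), {-9/5, 2/65})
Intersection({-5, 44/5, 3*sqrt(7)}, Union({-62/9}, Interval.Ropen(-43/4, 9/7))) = {-5}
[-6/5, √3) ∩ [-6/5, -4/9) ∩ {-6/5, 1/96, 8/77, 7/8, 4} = {-6/5}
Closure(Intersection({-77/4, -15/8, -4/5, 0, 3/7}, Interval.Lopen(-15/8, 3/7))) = {-4/5, 0, 3/7}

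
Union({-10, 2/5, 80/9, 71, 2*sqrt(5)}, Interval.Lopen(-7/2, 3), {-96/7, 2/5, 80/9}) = Union({-96/7, -10, 80/9, 71, 2*sqrt(5)}, Interval.Lopen(-7/2, 3))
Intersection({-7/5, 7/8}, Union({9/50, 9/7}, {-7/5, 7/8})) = {-7/5, 7/8}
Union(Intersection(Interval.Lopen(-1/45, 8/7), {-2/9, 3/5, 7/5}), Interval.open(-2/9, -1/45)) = Union({3/5}, Interval.open(-2/9, -1/45))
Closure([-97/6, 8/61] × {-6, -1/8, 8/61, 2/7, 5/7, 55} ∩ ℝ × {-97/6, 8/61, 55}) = [-97/6, 8/61] × {8/61, 55}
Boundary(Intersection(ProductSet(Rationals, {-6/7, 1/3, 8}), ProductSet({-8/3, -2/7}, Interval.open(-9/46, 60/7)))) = ProductSet({-8/3, -2/7}, {1/3, 8})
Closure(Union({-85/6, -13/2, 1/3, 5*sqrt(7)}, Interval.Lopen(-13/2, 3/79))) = Union({-85/6, 1/3, 5*sqrt(7)}, Interval(-13/2, 3/79))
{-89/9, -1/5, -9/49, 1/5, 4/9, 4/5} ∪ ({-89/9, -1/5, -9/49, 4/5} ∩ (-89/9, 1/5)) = {-89/9, -1/5, -9/49, 1/5, 4/9, 4/5}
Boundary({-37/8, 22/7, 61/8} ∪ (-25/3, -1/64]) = {-25/3, -1/64, 22/7, 61/8}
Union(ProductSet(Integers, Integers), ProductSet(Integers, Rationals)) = ProductSet(Integers, Rationals)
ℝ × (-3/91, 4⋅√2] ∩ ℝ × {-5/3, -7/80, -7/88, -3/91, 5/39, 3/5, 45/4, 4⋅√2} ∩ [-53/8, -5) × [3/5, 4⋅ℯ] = [-53/8, -5) × {3/5, 4⋅√2}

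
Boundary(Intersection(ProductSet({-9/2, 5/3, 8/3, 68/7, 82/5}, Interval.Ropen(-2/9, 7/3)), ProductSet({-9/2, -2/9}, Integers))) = ProductSet({-9/2}, Range(0, 3, 1))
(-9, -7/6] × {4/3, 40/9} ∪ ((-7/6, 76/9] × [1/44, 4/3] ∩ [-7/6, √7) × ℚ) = ((-9, -7/6] × {4/3, 40/9}) ∪ ((-7/6, √7) × (ℚ ∩ [1/44, 4/3]))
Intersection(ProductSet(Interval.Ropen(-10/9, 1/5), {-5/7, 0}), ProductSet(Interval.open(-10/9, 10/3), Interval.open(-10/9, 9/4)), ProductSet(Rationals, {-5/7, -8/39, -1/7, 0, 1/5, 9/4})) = ProductSet(Intersection(Interval.open(-10/9, 1/5), Rationals), {-5/7, 0})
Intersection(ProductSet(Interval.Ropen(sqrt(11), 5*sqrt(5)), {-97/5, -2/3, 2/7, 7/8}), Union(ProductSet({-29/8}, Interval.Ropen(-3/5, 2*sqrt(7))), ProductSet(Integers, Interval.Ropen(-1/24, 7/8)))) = ProductSet(Range(4, 12, 1), {2/7})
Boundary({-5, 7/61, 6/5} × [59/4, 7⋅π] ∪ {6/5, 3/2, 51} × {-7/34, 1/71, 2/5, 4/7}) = ({6/5, 3/2, 51} × {-7/34, 1/71, 2/5, 4/7}) ∪ ({-5, 7/61, 6/5} × [59/4, 7⋅π])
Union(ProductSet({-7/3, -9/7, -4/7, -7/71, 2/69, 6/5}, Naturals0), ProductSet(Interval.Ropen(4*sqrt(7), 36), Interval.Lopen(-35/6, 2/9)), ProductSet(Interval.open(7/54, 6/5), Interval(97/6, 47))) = Union(ProductSet({-7/3, -9/7, -4/7, -7/71, 2/69, 6/5}, Naturals0), ProductSet(Interval.open(7/54, 6/5), Interval(97/6, 47)), ProductSet(Interval.Ropen(4*sqrt(7), 36), Interval.Lopen(-35/6, 2/9)))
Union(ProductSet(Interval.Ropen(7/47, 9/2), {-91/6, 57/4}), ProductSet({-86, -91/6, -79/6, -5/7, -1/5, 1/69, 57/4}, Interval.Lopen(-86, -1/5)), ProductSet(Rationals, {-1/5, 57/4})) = Union(ProductSet({-86, -91/6, -79/6, -5/7, -1/5, 1/69, 57/4}, Interval.Lopen(-86, -1/5)), ProductSet(Interval.Ropen(7/47, 9/2), {-91/6, 57/4}), ProductSet(Rationals, {-1/5, 57/4}))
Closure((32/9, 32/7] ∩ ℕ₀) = {4}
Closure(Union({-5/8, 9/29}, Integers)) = Union({-5/8, 9/29}, Integers)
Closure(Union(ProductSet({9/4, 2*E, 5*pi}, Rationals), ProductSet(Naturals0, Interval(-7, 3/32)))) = Union(ProductSet({9/4, 2*E, 5*pi}, Reals), ProductSet(Naturals0, Interval(-7, 3/32)))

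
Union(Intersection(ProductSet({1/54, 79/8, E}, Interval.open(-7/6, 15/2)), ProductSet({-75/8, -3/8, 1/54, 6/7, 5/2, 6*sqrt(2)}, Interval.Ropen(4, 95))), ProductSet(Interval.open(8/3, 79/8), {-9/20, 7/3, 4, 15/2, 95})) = Union(ProductSet({1/54}, Interval.Ropen(4, 15/2)), ProductSet(Interval.open(8/3, 79/8), {-9/20, 7/3, 4, 15/2, 95}))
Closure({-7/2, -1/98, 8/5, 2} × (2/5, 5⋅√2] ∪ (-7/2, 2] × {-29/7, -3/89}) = ([-7/2, 2] × {-29/7, -3/89}) ∪ ({-7/2, -1/98, 8/5, 2} × [2/5, 5⋅√2])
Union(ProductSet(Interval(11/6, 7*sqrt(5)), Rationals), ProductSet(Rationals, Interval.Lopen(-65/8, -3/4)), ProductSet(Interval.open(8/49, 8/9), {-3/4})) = Union(ProductSet(Interval.open(8/49, 8/9), {-3/4}), ProductSet(Interval(11/6, 7*sqrt(5)), Rationals), ProductSet(Rationals, Interval.Lopen(-65/8, -3/4)))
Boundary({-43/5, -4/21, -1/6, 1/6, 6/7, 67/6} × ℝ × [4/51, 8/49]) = {-43/5, -4/21, -1/6, 1/6, 6/7, 67/6} × ℝ × [4/51, 8/49]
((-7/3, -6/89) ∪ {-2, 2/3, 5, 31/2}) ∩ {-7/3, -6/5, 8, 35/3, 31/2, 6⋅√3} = {-6/5, 31/2}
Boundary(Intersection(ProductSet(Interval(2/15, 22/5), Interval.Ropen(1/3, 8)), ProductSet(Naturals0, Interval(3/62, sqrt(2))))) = ProductSet(Range(1, 5, 1), Interval(1/3, sqrt(2)))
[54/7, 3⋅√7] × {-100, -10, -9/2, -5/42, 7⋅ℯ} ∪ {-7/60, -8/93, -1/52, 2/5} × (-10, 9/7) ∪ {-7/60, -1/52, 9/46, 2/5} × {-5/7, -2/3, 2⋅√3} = ({-7/60, -8/93, -1/52, 2/5} × (-10, 9/7)) ∪ ({-7/60, -1/52, 9/46, 2/5} × {-5/7, -2/3, 2⋅√3}) ∪ ([54/7, 3⋅√7] × {-100, -10, -9/2, -5/42, 7⋅ℯ})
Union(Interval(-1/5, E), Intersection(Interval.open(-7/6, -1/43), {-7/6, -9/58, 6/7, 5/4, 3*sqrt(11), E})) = Interval(-1/5, E)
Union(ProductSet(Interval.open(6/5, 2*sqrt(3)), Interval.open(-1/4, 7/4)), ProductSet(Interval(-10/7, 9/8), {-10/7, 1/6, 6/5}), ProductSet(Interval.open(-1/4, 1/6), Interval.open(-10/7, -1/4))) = Union(ProductSet(Interval(-10/7, 9/8), {-10/7, 1/6, 6/5}), ProductSet(Interval.open(-1/4, 1/6), Interval.open(-10/7, -1/4)), ProductSet(Interval.open(6/5, 2*sqrt(3)), Interval.open(-1/4, 7/4)))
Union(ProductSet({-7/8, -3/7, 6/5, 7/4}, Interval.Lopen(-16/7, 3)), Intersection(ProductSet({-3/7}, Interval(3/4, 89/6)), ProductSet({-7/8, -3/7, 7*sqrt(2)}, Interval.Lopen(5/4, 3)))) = ProductSet({-7/8, -3/7, 6/5, 7/4}, Interval.Lopen(-16/7, 3))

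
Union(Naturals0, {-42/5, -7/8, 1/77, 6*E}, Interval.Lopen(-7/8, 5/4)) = Union({-42/5, 6*E}, Interval(-7/8, 5/4), Naturals0)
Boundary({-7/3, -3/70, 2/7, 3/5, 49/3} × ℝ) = {-7/3, -3/70, 2/7, 3/5, 49/3} × ℝ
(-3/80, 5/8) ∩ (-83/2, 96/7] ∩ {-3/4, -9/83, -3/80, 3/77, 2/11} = {3/77, 2/11}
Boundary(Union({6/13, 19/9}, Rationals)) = Reals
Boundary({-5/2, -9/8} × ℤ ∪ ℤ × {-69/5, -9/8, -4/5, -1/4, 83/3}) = ({-5/2, -9/8} × ℤ) ∪ (ℤ × {-69/5, -9/8, -4/5, -1/4, 83/3})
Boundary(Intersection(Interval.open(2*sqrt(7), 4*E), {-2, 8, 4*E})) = {8}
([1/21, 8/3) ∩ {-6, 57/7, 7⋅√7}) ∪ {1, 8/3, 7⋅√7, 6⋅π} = {1, 8/3, 7⋅√7, 6⋅π}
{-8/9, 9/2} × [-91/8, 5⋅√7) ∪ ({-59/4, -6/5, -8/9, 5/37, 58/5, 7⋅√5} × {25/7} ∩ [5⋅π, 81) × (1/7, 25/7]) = {-8/9, 9/2} × [-91/8, 5⋅√7)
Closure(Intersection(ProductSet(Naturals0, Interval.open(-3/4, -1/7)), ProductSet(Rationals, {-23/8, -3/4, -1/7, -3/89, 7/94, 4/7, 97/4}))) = EmptySet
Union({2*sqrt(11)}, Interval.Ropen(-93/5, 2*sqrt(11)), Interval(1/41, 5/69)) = Interval(-93/5, 2*sqrt(11))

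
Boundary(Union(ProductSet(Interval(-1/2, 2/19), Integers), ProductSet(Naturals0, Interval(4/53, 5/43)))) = Union(ProductSet(Interval(-1/2, 2/19), Integers), ProductSet(Naturals0, Interval(4/53, 5/43)))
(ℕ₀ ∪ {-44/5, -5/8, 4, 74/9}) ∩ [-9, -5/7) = {-44/5}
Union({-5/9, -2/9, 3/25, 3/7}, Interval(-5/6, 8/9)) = Interval(-5/6, 8/9)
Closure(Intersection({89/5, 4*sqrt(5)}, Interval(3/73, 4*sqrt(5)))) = {4*sqrt(5)}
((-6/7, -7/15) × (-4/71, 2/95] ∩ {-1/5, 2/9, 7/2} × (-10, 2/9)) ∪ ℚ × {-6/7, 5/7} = ℚ × {-6/7, 5/7}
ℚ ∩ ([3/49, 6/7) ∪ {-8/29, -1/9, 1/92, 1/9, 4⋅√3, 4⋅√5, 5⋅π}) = {-8/29, -1/9, 1/92} ∪ (ℚ ∩ [3/49, 6/7))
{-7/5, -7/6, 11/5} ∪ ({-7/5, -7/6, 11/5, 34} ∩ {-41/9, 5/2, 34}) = {-7/5, -7/6, 11/5, 34}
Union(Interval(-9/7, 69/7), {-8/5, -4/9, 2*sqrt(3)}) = Union({-8/5}, Interval(-9/7, 69/7))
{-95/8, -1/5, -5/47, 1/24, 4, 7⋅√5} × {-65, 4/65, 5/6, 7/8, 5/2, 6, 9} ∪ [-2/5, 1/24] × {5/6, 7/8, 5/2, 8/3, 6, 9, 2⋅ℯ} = ([-2/5, 1/24] × {5/6, 7/8, 5/2, 8/3, 6, 9, 2⋅ℯ}) ∪ ({-95/8, -1/5, -5/47, 1/24, 4, 7⋅√5} × {-65, 4/65, 5/6, 7/8, 5/2, 6, 9})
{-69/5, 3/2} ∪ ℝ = ℝ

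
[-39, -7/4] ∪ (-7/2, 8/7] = [-39, 8/7]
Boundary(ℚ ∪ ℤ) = ℝ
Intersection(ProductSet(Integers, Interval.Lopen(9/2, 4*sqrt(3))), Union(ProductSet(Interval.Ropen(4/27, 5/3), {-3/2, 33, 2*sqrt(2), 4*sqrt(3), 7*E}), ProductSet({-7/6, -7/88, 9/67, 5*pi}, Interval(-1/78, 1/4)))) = ProductSet(Range(1, 2, 1), {4*sqrt(3)})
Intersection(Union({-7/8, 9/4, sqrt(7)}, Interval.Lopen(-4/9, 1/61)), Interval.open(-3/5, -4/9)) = EmptySet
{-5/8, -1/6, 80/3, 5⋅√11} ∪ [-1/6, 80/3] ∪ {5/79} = {-5/8} ∪ [-1/6, 80/3]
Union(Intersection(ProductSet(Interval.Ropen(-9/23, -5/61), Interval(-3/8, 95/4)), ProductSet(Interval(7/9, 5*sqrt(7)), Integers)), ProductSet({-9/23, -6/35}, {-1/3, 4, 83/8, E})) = ProductSet({-9/23, -6/35}, {-1/3, 4, 83/8, E})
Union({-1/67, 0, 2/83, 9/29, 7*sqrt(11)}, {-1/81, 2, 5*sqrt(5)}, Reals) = Reals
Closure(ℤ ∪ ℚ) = ℝ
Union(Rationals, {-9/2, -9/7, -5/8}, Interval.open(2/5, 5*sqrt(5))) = Union(Interval.Ropen(2/5, 5*sqrt(5)), Rationals)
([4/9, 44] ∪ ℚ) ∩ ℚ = ℚ ∪ (ℚ ∩ [4/9, 44])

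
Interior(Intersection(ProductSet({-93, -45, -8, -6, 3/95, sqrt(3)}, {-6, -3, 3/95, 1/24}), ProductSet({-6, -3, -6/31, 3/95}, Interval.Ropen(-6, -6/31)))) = EmptySet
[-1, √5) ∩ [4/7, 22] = [4/7, √5)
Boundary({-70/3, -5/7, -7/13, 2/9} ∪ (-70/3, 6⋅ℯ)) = {-70/3, 6⋅ℯ}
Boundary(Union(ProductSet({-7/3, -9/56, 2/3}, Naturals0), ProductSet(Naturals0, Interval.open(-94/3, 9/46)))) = Union(ProductSet({-7/3, -9/56, 2/3}, Naturals0), ProductSet(Naturals0, Interval(-94/3, 9/46)))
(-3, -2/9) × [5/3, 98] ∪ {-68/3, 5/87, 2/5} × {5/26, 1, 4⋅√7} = ((-3, -2/9) × [5/3, 98]) ∪ ({-68/3, 5/87, 2/5} × {5/26, 1, 4⋅√7})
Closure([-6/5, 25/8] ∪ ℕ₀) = [-6/5, 25/8] ∪ ℕ₀ ∪ (ℕ₀ \ (-6/5, 25/8))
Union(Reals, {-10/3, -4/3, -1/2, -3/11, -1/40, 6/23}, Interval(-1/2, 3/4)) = Interval(-oo, oo)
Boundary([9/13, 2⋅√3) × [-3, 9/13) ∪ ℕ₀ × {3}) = (ℕ₀ × {3}) ∪ ({9/13, 2⋅√3} × [-3, 9/13]) ∪ ([9/13, 2⋅√3] × {-3, 9/13})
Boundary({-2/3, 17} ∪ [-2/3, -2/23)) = {-2/3, -2/23, 17}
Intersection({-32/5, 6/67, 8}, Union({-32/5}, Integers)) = {-32/5, 8}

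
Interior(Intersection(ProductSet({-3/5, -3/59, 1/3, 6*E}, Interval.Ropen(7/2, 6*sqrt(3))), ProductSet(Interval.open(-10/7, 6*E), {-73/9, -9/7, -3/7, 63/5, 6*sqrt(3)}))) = EmptySet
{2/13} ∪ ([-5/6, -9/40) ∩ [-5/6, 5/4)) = [-5/6, -9/40) ∪ {2/13}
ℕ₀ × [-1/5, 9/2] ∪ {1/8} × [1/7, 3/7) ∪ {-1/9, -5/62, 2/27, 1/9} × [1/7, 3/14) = (ℕ₀ × [-1/5, 9/2]) ∪ ({1/8} × [1/7, 3/7)) ∪ ({-1/9, -5/62, 2/27, 1/9} × [1/7, 3/14))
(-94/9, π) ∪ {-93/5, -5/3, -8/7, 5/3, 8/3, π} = {-93/5} ∪ (-94/9, π]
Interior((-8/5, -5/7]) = (-8/5, -5/7)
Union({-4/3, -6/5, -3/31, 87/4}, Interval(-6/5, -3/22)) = Union({-4/3, -3/31, 87/4}, Interval(-6/5, -3/22))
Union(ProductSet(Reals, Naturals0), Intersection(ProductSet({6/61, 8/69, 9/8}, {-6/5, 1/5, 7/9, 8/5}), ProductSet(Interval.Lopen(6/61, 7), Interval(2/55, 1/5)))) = Union(ProductSet({8/69, 9/8}, {1/5}), ProductSet(Reals, Naturals0))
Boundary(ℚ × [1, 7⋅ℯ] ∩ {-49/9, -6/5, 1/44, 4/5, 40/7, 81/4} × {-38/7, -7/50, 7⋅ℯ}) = {-49/9, -6/5, 1/44, 4/5, 40/7, 81/4} × {7⋅ℯ}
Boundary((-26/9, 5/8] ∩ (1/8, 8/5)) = {1/8, 5/8}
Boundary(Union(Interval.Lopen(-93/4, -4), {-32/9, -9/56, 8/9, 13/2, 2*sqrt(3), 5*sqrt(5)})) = {-93/4, -4, -32/9, -9/56, 8/9, 13/2, 2*sqrt(3), 5*sqrt(5)}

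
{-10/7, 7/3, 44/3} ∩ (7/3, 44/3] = {44/3}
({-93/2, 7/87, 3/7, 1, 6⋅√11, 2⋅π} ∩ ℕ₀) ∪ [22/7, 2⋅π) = {1} ∪ [22/7, 2⋅π)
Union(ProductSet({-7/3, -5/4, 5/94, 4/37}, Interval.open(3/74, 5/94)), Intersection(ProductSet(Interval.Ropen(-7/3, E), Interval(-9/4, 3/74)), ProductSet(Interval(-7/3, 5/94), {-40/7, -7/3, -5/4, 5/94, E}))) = Union(ProductSet({-7/3, -5/4, 5/94, 4/37}, Interval.open(3/74, 5/94)), ProductSet(Interval(-7/3, 5/94), {-5/4}))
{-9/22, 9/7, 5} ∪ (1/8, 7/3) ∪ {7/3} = {-9/22, 5} ∪ (1/8, 7/3]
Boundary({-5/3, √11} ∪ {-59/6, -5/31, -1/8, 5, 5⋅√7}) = {-59/6, -5/3, -5/31, -1/8, 5, √11, 5⋅√7}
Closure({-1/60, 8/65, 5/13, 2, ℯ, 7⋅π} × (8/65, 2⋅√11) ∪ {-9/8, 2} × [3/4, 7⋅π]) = ({-9/8, 2} × [3/4, 7⋅π]) ∪ ({-1/60, 8/65, 5/13, 2, ℯ, 7⋅π} × [8/65, 2⋅√11])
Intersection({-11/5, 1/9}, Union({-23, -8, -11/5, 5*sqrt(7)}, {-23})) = {-11/5}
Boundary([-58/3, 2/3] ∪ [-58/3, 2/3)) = {-58/3, 2/3}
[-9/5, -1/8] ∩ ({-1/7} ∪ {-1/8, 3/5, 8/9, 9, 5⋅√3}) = {-1/7, -1/8}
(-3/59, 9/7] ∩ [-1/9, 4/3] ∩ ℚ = ℚ ∩ (-3/59, 9/7]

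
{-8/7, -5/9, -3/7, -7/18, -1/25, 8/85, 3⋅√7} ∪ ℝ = ℝ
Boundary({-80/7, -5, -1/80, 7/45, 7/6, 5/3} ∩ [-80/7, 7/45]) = {-80/7, -5, -1/80, 7/45}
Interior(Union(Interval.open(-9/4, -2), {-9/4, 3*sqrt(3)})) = Interval.open(-9/4, -2)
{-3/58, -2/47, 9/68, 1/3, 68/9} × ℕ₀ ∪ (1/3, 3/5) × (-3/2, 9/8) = ({-3/58, -2/47, 9/68, 1/3, 68/9} × ℕ₀) ∪ ((1/3, 3/5) × (-3/2, 9/8))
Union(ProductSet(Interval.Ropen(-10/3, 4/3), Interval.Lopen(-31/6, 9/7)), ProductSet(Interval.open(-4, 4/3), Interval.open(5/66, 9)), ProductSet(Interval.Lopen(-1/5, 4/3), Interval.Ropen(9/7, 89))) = Union(ProductSet(Interval.open(-4, 4/3), Interval.open(5/66, 9)), ProductSet(Interval.Ropen(-10/3, 4/3), Interval.Lopen(-31/6, 9/7)), ProductSet(Interval.Lopen(-1/5, 4/3), Interval.Ropen(9/7, 89)))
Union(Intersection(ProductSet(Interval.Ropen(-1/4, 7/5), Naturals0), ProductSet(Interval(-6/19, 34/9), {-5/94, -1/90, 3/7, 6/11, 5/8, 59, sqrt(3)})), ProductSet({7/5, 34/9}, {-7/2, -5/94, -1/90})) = Union(ProductSet({7/5, 34/9}, {-7/2, -5/94, -1/90}), ProductSet(Interval.Ropen(-1/4, 7/5), {59}))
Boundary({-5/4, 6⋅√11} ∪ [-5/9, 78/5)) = {-5/4, -5/9, 78/5, 6⋅√11}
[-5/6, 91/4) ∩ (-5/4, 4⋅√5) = [-5/6, 4⋅√5)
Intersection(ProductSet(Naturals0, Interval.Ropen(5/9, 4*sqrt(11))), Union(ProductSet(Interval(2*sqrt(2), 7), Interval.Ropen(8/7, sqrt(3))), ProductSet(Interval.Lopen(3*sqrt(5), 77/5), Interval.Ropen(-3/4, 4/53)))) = ProductSet(Range(3, 8, 1), Interval.Ropen(8/7, sqrt(3)))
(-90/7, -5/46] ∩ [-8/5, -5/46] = [-8/5, -5/46]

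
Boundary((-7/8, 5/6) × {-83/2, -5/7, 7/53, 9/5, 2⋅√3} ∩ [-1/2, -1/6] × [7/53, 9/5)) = [-1/2, -1/6] × {7/53}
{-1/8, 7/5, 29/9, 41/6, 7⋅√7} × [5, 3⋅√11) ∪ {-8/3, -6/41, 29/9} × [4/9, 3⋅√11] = ({-8/3, -6/41, 29/9} × [4/9, 3⋅√11]) ∪ ({-1/8, 7/5, 29/9, 41/6, 7⋅√7} × [5, 3⋅√11))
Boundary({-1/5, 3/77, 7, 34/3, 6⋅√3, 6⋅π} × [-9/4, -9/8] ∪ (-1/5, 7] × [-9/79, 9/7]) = ({-1/5, 7} × [-9/79, 9/7]) ∪ ([-1/5, 7] × {-9/79, 9/7}) ∪ ({-1/5, 3/77, 7, 34/3, 6⋅√3, 6⋅π} × [-9/4, -9/8])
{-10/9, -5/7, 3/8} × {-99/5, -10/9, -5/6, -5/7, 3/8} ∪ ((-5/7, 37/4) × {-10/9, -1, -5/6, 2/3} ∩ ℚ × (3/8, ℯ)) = ((ℚ ∩ (-5/7, 37/4)) × {2/3}) ∪ ({-10/9, -5/7, 3/8} × {-99/5, -10/9, -5/6, -5/7, 3/8})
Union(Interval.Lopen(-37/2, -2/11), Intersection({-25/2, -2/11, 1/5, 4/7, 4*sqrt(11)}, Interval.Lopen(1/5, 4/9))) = Interval.Lopen(-37/2, -2/11)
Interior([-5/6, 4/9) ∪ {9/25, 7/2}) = (-5/6, 4/9)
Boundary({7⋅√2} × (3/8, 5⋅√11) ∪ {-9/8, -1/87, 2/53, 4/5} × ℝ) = ({-9/8, -1/87, 2/53, 4/5} × ℝ) ∪ ({7⋅√2} × [3/8, 5⋅√11])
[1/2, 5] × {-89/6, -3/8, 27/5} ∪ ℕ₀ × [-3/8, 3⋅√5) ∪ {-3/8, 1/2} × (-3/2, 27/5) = ({-3/8, 1/2} × (-3/2, 27/5)) ∪ ([1/2, 5] × {-89/6, -3/8, 27/5}) ∪ (ℕ₀ × [-3/8, 3⋅√5))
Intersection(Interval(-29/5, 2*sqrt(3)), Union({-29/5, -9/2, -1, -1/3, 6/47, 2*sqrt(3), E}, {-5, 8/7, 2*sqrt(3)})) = {-29/5, -5, -9/2, -1, -1/3, 6/47, 8/7, 2*sqrt(3), E}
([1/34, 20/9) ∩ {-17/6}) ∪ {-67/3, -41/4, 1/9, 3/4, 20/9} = {-67/3, -41/4, 1/9, 3/4, 20/9}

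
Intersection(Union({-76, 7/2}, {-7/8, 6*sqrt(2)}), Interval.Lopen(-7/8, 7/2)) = {7/2}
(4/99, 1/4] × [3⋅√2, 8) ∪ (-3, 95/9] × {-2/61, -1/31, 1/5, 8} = ((-3, 95/9] × {-2/61, -1/31, 1/5, 8}) ∪ ((4/99, 1/4] × [3⋅√2, 8))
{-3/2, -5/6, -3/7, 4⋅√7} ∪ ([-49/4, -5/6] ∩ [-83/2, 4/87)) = [-49/4, -5/6] ∪ {-3/7, 4⋅√7}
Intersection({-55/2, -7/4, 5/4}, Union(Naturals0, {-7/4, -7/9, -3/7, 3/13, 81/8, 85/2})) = {-7/4}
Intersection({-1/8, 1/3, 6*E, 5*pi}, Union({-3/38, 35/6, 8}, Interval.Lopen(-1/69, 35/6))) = {1/3}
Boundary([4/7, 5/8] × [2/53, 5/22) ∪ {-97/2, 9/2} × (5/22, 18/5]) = ({-97/2, 9/2} × [5/22, 18/5]) ∪ ({4/7, 5/8} × [2/53, 5/22]) ∪ ([4/7, 5/8] × {2/53, 5/22})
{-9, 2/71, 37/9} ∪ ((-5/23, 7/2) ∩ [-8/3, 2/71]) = {-9, 37/9} ∪ (-5/23, 2/71]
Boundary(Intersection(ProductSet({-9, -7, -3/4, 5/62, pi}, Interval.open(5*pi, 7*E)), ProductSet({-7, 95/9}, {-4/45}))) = EmptySet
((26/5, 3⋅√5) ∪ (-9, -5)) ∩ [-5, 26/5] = ∅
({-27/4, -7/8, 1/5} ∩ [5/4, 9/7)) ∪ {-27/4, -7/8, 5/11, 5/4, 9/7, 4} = {-27/4, -7/8, 5/11, 5/4, 9/7, 4}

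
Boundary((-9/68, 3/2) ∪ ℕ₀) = {-9/68, 3/2} ∪ (ℕ₀ \ (-9/68, 3/2))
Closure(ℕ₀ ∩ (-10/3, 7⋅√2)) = {0, 1, …, 9}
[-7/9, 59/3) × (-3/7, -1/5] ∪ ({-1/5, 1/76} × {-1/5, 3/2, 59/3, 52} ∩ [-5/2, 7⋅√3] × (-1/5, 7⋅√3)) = ({-1/5, 1/76} × {3/2}) ∪ ([-7/9, 59/3) × (-3/7, -1/5])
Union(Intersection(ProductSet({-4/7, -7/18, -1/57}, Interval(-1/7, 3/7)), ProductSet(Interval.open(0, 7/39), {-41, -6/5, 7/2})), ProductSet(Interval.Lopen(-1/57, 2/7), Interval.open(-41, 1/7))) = ProductSet(Interval.Lopen(-1/57, 2/7), Interval.open(-41, 1/7))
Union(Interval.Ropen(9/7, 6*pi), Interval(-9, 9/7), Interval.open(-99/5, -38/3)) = Union(Interval.open(-99/5, -38/3), Interval.Ropen(-9, 6*pi))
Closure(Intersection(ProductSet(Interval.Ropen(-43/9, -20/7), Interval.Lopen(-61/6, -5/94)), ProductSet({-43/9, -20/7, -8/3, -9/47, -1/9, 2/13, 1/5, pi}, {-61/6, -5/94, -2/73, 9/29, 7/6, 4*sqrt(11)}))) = ProductSet({-43/9}, {-5/94})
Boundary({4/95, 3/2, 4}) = {4/95, 3/2, 4}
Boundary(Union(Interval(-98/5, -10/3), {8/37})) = {-98/5, -10/3, 8/37}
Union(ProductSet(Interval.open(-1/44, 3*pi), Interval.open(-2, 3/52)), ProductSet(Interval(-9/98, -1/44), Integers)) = Union(ProductSet(Interval(-9/98, -1/44), Integers), ProductSet(Interval.open(-1/44, 3*pi), Interval.open(-2, 3/52)))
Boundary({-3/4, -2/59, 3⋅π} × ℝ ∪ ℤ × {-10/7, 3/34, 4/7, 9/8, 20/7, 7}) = ({-3/4, -2/59, 3⋅π} × ℝ) ∪ (ℤ × {-10/7, 3/34, 4/7, 9/8, 20/7, 7})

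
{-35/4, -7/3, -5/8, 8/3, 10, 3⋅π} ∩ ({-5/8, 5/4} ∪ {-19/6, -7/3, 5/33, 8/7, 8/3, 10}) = {-7/3, -5/8, 8/3, 10}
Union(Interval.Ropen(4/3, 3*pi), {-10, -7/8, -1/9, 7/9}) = Union({-10, -7/8, -1/9, 7/9}, Interval.Ropen(4/3, 3*pi))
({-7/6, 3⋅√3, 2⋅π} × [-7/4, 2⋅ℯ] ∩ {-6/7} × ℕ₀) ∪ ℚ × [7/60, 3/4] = ℚ × [7/60, 3/4]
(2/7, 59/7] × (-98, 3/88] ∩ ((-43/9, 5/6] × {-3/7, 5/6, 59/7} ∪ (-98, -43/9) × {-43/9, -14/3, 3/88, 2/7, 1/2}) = (2/7, 5/6] × {-3/7}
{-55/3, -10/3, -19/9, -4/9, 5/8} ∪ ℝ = ℝ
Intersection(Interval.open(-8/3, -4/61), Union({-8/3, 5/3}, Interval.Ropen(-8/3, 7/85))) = Interval.open(-8/3, -4/61)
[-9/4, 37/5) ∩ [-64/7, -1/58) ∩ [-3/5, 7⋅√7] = [-3/5, -1/58)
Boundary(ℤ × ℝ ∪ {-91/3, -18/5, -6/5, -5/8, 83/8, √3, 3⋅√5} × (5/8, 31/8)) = (ℤ × ℝ) ∪ ({-91/3, -18/5, -6/5, -5/8, 83/8, √3, 3⋅√5} × [5/8, 31/8])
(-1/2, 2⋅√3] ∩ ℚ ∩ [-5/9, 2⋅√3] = ℚ ∩ (-1/2, 2⋅√3]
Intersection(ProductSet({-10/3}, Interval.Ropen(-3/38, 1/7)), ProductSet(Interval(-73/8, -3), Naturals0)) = ProductSet({-10/3}, Range(0, 1, 1))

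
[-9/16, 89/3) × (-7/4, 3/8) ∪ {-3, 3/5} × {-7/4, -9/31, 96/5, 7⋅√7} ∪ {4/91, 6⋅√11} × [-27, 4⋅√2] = ([-9/16, 89/3) × (-7/4, 3/8)) ∪ ({-3, 3/5} × {-7/4, -9/31, 96/5, 7⋅√7}) ∪ ({4/91, 6⋅√11} × [-27, 4⋅√2])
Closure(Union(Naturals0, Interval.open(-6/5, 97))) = Union(Complement(Naturals0, Interval.open(-6/5, 97)), Interval(-6/5, 97), Naturals0)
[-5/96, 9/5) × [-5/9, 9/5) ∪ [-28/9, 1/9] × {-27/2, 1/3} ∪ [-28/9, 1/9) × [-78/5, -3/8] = ([-28/9, 1/9] × {-27/2, 1/3}) ∪ ([-28/9, 1/9) × [-78/5, -3/8]) ∪ ([-5/96, 9/5) × [-5/9, 9/5))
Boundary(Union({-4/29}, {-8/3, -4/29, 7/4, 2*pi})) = {-8/3, -4/29, 7/4, 2*pi}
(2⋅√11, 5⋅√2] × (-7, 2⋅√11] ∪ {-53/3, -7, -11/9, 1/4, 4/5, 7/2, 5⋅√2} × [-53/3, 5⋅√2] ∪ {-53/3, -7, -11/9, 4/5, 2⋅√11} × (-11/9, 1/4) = ({-53/3, -7, -11/9, 4/5, 2⋅√11} × (-11/9, 1/4)) ∪ ({-53/3, -7, -11/9, 1/4, 4/5, 7/2, 5⋅√2} × [-53/3, 5⋅√2]) ∪ ((2⋅√11, 5⋅√2] × (-7, 2⋅√11])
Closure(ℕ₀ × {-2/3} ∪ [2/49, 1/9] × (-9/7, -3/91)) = ([2/49, 1/9] × [-9/7, -3/91]) ∪ ((ℕ₀ ∪ (ℕ₀ \ (2/49, 1/9))) × {-2/3})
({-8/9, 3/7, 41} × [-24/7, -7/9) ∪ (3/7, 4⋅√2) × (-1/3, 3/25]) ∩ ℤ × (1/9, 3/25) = {1, 2, …, 5} × (1/9, 3/25)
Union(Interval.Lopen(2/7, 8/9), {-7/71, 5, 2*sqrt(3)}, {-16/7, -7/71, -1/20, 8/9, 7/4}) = Union({-16/7, -7/71, -1/20, 7/4, 5, 2*sqrt(3)}, Interval.Lopen(2/7, 8/9))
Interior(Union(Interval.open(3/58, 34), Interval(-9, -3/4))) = Union(Interval.open(-9, -3/4), Interval.open(3/58, 34))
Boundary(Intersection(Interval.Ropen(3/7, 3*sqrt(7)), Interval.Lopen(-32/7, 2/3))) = {3/7, 2/3}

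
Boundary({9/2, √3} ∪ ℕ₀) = ℕ₀ ∪ {9/2, √3}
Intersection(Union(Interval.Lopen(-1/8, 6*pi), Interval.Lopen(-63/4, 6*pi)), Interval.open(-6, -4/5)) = Interval.open(-6, -4/5)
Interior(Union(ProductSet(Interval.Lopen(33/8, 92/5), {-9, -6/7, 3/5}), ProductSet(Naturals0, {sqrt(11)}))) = EmptySet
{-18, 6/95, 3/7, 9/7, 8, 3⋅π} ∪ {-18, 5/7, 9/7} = {-18, 6/95, 3/7, 5/7, 9/7, 8, 3⋅π}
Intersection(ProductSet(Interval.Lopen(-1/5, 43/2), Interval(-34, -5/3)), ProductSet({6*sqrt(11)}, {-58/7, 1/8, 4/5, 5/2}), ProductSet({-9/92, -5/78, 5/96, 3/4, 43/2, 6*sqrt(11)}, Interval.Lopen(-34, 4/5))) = ProductSet({6*sqrt(11)}, {-58/7})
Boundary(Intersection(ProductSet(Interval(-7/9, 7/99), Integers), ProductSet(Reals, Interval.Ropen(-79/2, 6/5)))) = ProductSet(Interval(-7/9, 7/99), Range(-39, 2, 1))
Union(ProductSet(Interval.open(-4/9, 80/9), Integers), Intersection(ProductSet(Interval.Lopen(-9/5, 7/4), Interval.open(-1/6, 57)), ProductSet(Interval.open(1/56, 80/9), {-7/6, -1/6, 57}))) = ProductSet(Interval.open(-4/9, 80/9), Integers)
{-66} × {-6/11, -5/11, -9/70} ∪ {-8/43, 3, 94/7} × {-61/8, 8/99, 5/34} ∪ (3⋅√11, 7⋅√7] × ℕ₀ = ({-66} × {-6/11, -5/11, -9/70}) ∪ ({-8/43, 3, 94/7} × {-61/8, 8/99, 5/34}) ∪ ((3⋅√11, 7⋅√7] × ℕ₀)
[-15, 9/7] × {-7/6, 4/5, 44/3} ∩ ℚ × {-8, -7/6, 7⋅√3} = (ℚ ∩ [-15, 9/7]) × {-7/6}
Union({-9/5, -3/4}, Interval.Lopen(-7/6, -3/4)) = Union({-9/5}, Interval.Lopen(-7/6, -3/4))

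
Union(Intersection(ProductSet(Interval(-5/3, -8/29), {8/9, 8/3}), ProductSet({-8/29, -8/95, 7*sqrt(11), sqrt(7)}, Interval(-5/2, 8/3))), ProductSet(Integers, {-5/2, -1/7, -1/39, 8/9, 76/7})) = Union(ProductSet({-8/29}, {8/9, 8/3}), ProductSet(Integers, {-5/2, -1/7, -1/39, 8/9, 76/7}))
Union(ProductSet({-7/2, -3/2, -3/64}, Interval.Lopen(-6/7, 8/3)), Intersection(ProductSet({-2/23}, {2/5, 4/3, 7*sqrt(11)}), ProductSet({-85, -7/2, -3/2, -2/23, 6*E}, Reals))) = Union(ProductSet({-2/23}, {2/5, 4/3, 7*sqrt(11)}), ProductSet({-7/2, -3/2, -3/64}, Interval.Lopen(-6/7, 8/3)))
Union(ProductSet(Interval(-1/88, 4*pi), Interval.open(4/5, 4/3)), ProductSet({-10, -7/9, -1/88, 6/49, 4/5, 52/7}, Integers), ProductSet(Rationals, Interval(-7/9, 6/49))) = Union(ProductSet({-10, -7/9, -1/88, 6/49, 4/5, 52/7}, Integers), ProductSet(Interval(-1/88, 4*pi), Interval.open(4/5, 4/3)), ProductSet(Rationals, Interval(-7/9, 6/49)))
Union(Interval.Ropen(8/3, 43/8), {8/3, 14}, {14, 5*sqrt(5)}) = Union({14, 5*sqrt(5)}, Interval.Ropen(8/3, 43/8))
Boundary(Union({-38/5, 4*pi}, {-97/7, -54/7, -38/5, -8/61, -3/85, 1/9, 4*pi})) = {-97/7, -54/7, -38/5, -8/61, -3/85, 1/9, 4*pi}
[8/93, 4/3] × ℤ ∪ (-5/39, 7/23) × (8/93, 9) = ([8/93, 4/3] × ℤ) ∪ ((-5/39, 7/23) × (8/93, 9))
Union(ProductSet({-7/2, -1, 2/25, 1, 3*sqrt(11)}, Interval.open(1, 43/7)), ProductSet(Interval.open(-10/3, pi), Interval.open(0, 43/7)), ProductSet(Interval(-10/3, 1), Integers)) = Union(ProductSet({-7/2, -1, 2/25, 1, 3*sqrt(11)}, Interval.open(1, 43/7)), ProductSet(Interval(-10/3, 1), Integers), ProductSet(Interval.open(-10/3, pi), Interval.open(0, 43/7)))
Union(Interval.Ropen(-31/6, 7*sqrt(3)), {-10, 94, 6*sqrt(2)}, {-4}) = Union({-10, 94}, Interval.Ropen(-31/6, 7*sqrt(3)))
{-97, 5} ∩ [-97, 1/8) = {-97}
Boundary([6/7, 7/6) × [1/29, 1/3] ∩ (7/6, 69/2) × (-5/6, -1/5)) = ∅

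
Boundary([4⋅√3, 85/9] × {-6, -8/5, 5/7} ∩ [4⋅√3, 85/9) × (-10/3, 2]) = [4⋅√3, 85/9] × {-8/5, 5/7}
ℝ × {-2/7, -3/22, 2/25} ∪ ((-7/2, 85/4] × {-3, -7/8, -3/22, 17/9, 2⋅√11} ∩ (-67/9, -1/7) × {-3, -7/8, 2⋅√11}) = (ℝ × {-2/7, -3/22, 2/25}) ∪ ((-7/2, -1/7) × {-3, -7/8, 2⋅√11})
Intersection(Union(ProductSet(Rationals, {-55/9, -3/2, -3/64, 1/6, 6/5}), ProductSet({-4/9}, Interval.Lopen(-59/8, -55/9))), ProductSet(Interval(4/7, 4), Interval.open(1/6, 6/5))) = EmptySet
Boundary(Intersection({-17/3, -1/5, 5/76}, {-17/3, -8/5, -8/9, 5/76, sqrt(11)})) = {-17/3, 5/76}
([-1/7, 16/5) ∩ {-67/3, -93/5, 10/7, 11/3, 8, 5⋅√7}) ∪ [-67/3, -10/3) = [-67/3, -10/3) ∪ {10/7}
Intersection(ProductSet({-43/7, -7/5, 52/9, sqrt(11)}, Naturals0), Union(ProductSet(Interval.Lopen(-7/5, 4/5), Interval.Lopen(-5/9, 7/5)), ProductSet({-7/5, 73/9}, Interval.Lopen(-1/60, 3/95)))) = ProductSet({-7/5}, Range(0, 1, 1))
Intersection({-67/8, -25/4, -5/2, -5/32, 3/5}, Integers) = EmptySet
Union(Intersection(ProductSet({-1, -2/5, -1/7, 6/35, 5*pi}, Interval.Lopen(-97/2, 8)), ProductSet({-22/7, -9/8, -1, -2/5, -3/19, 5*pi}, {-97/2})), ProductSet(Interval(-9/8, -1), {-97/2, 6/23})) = ProductSet(Interval(-9/8, -1), {-97/2, 6/23})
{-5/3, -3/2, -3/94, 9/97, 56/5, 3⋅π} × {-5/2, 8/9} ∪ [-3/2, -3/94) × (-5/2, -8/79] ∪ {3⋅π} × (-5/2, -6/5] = ({3⋅π} × (-5/2, -6/5]) ∪ ([-3/2, -3/94) × (-5/2, -8/79]) ∪ ({-5/3, -3/2, -3/94, 9/97, 56/5, 3⋅π} × {-5/2, 8/9})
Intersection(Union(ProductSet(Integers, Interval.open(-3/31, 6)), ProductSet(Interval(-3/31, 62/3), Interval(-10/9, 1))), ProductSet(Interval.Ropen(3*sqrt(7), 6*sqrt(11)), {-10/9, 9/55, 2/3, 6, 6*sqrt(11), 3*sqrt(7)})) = ProductSet(Interval.Ropen(3*sqrt(7), 6*sqrt(11)), {-10/9, 9/55, 2/3})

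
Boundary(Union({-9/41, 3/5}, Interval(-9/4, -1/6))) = {-9/4, -1/6, 3/5}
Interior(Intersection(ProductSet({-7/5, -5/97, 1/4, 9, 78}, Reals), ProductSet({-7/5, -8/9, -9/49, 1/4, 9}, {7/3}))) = EmptySet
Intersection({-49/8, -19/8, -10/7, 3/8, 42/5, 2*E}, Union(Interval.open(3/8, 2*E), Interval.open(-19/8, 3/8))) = {-10/7}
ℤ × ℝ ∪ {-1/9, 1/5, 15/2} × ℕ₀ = (ℤ × ℝ) ∪ ({-1/9, 1/5, 15/2} × ℕ₀)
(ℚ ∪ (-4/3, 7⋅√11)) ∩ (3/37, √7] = (3/37, √7] ∪ (ℚ ∩ (3/37, √7])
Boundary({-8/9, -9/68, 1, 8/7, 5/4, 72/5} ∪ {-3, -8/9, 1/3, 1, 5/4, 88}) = {-3, -8/9, -9/68, 1/3, 1, 8/7, 5/4, 72/5, 88}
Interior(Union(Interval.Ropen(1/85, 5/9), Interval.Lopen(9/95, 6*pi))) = Interval.open(1/85, 6*pi)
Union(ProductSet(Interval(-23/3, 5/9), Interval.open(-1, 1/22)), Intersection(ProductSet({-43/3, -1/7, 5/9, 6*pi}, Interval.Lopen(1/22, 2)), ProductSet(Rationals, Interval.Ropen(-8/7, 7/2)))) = Union(ProductSet({-43/3, -1/7, 5/9}, Interval.Lopen(1/22, 2)), ProductSet(Interval(-23/3, 5/9), Interval.open(-1, 1/22)))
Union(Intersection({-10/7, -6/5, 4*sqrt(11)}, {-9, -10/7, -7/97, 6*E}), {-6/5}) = {-10/7, -6/5}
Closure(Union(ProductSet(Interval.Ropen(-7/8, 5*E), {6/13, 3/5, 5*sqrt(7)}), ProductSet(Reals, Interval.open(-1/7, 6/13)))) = Union(ProductSet(Interval(-7/8, 5*E), {6/13, 3/5, 5*sqrt(7)}), ProductSet(Reals, Interval(-1/7, 6/13)))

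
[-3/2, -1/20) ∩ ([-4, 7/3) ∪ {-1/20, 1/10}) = [-3/2, -1/20)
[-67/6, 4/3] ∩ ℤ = {-11, -10, …, 1}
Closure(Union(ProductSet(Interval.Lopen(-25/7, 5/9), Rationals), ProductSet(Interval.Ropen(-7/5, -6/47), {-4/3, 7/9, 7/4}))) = ProductSet(Interval(-25/7, 5/9), Reals)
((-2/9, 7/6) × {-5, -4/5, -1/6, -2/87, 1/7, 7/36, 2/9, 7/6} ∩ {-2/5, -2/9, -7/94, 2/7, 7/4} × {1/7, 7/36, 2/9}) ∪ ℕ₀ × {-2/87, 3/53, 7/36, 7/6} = (ℕ₀ × {-2/87, 3/53, 7/36, 7/6}) ∪ ({-7/94, 2/7} × {1/7, 7/36, 2/9})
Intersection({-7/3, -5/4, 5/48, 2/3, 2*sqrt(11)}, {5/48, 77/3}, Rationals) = {5/48}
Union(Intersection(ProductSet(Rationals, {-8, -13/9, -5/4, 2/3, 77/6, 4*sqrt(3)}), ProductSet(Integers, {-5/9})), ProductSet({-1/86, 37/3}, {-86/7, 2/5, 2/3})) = ProductSet({-1/86, 37/3}, {-86/7, 2/5, 2/3})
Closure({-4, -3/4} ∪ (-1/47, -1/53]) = {-4, -3/4} ∪ [-1/47, -1/53]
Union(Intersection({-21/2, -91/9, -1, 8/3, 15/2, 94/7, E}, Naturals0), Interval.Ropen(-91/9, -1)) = Interval.Ropen(-91/9, -1)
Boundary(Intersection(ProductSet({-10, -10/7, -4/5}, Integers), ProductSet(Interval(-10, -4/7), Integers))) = ProductSet({-10, -10/7, -4/5}, Integers)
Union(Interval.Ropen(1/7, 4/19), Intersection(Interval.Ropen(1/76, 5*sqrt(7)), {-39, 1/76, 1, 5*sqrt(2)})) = Union({1/76, 1, 5*sqrt(2)}, Interval.Ropen(1/7, 4/19))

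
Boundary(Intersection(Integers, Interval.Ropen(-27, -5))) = Range(-27, -5, 1)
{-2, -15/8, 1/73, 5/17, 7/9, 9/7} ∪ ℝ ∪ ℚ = ℝ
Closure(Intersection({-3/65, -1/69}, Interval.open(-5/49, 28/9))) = {-3/65, -1/69}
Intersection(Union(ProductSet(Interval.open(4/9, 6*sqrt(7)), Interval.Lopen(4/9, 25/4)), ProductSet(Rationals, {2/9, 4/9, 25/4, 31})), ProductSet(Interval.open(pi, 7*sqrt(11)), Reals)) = Union(ProductSet(Intersection(Interval.open(pi, 7*sqrt(11)), Rationals), {2/9, 4/9, 25/4, 31}), ProductSet(Interval.open(pi, 6*sqrt(7)), Interval.Lopen(4/9, 25/4)))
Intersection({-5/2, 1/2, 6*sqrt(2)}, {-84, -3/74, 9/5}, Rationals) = EmptySet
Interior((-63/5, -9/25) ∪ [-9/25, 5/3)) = (-63/5, 5/3)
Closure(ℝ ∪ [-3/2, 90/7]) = (-∞, ∞)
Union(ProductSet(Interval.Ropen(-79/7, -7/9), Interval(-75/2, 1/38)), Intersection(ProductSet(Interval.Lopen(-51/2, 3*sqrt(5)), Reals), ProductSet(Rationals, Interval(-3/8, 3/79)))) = Union(ProductSet(Intersection(Interval.Lopen(-51/2, 3*sqrt(5)), Rationals), Interval(-3/8, 3/79)), ProductSet(Interval.Ropen(-79/7, -7/9), Interval(-75/2, 1/38)))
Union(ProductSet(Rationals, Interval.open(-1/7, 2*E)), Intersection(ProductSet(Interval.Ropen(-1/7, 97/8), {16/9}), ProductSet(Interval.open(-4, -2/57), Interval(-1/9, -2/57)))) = ProductSet(Rationals, Interval.open(-1/7, 2*E))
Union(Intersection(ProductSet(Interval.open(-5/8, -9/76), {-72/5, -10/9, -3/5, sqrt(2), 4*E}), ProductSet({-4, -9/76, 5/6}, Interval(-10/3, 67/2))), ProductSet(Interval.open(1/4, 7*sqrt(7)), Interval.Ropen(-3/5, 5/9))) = ProductSet(Interval.open(1/4, 7*sqrt(7)), Interval.Ropen(-3/5, 5/9))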